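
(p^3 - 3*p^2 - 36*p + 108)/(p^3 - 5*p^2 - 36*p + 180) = (p - 3)/(p - 5)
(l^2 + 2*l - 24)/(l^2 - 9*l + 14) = (l^2 + 2*l - 24)/(l^2 - 9*l + 14)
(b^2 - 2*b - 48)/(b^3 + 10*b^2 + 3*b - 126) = (b - 8)/(b^2 + 4*b - 21)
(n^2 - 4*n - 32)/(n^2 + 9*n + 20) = (n - 8)/(n + 5)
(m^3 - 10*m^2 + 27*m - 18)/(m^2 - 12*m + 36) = (m^2 - 4*m + 3)/(m - 6)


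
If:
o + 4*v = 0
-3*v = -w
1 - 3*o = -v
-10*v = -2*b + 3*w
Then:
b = -19/26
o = 4/13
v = -1/13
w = -3/13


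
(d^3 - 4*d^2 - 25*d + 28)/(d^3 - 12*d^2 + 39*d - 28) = (d + 4)/(d - 4)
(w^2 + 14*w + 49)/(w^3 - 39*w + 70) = (w + 7)/(w^2 - 7*w + 10)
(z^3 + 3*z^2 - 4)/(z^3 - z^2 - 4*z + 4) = (z + 2)/(z - 2)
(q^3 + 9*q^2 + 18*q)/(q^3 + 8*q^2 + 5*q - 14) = q*(q^2 + 9*q + 18)/(q^3 + 8*q^2 + 5*q - 14)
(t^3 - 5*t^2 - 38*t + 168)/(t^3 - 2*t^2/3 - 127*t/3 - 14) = 3*(t - 4)/(3*t + 1)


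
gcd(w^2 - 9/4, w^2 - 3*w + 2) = 1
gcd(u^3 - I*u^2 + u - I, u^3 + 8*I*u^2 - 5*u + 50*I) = 1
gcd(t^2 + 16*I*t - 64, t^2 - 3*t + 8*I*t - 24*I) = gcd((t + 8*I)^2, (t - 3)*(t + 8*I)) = t + 8*I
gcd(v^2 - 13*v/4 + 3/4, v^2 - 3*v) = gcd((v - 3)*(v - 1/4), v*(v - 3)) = v - 3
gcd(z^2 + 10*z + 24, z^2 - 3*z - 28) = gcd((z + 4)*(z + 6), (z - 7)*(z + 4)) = z + 4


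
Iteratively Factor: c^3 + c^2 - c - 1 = (c + 1)*(c^2 - 1) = (c - 1)*(c + 1)*(c + 1)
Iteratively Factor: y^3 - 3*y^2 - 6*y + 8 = (y - 4)*(y^2 + y - 2) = (y - 4)*(y - 1)*(y + 2)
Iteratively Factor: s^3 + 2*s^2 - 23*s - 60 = (s - 5)*(s^2 + 7*s + 12) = (s - 5)*(s + 3)*(s + 4)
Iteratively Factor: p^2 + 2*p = (p)*(p + 2)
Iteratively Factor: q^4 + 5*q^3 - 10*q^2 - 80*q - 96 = (q + 3)*(q^3 + 2*q^2 - 16*q - 32) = (q + 2)*(q + 3)*(q^2 - 16) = (q - 4)*(q + 2)*(q + 3)*(q + 4)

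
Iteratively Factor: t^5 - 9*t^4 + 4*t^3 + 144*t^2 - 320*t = (t - 4)*(t^4 - 5*t^3 - 16*t^2 + 80*t) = (t - 4)*(t + 4)*(t^3 - 9*t^2 + 20*t) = (t - 5)*(t - 4)*(t + 4)*(t^2 - 4*t) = t*(t - 5)*(t - 4)*(t + 4)*(t - 4)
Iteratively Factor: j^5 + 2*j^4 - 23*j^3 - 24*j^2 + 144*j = (j)*(j^4 + 2*j^3 - 23*j^2 - 24*j + 144) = j*(j - 3)*(j^3 + 5*j^2 - 8*j - 48) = j*(j - 3)^2*(j^2 + 8*j + 16) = j*(j - 3)^2*(j + 4)*(j + 4)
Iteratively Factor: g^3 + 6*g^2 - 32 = (g + 4)*(g^2 + 2*g - 8) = (g + 4)^2*(g - 2)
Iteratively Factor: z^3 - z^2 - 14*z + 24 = (z - 2)*(z^2 + z - 12) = (z - 2)*(z + 4)*(z - 3)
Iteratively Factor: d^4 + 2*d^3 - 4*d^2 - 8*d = (d + 2)*(d^3 - 4*d) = (d - 2)*(d + 2)*(d^2 + 2*d) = d*(d - 2)*(d + 2)*(d + 2)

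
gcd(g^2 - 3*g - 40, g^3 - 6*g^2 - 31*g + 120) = g^2 - 3*g - 40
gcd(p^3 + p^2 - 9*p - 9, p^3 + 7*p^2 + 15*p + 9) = p^2 + 4*p + 3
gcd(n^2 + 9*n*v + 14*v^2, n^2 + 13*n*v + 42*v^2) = n + 7*v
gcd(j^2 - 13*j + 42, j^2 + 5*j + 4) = 1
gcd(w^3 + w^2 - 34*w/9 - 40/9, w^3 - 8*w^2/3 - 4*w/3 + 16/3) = w^2 - 2*w/3 - 8/3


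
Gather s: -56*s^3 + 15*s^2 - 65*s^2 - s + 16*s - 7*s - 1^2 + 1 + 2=-56*s^3 - 50*s^2 + 8*s + 2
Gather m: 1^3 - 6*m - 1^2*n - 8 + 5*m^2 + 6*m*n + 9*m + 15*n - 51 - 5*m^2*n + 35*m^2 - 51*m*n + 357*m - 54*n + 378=m^2*(40 - 5*n) + m*(360 - 45*n) - 40*n + 320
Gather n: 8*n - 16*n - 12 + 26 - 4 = 10 - 8*n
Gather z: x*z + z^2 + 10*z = z^2 + z*(x + 10)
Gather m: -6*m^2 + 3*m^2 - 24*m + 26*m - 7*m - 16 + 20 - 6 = -3*m^2 - 5*m - 2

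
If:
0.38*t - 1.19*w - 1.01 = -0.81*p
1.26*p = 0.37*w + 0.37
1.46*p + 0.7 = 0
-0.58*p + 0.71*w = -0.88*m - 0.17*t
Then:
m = 2.69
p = -0.48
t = -4.56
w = -2.63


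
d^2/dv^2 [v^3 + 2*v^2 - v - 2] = 6*v + 4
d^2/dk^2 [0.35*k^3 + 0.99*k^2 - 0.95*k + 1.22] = 2.1*k + 1.98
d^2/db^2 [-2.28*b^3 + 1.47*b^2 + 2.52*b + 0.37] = 2.94 - 13.68*b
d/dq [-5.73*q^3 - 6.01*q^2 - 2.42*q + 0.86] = -17.19*q^2 - 12.02*q - 2.42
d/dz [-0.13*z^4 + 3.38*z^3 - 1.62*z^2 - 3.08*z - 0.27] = -0.52*z^3 + 10.14*z^2 - 3.24*z - 3.08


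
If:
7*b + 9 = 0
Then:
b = -9/7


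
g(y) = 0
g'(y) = 0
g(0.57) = 0.00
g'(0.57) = 0.00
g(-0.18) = 0.00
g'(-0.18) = 0.00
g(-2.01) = 0.00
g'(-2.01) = 0.00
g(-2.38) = 0.00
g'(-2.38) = 0.00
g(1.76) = 0.00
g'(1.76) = 0.00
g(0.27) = 0.00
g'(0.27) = 0.00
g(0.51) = 0.00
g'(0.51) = 0.00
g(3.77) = 0.00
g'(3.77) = 0.00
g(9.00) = 0.00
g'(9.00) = 0.00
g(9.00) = 0.00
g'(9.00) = 0.00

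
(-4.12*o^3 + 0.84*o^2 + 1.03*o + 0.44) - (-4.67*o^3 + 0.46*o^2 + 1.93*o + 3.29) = 0.55*o^3 + 0.38*o^2 - 0.9*o - 2.85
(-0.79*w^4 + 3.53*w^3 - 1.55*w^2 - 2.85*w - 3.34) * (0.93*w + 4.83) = -0.7347*w^5 - 0.5328*w^4 + 15.6084*w^3 - 10.137*w^2 - 16.8717*w - 16.1322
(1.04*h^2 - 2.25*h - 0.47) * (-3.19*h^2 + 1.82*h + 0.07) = -3.3176*h^4 + 9.0703*h^3 - 2.5229*h^2 - 1.0129*h - 0.0329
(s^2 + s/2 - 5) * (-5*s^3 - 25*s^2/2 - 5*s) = -5*s^5 - 15*s^4 + 55*s^3/4 + 60*s^2 + 25*s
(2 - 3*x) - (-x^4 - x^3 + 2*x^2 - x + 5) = x^4 + x^3 - 2*x^2 - 2*x - 3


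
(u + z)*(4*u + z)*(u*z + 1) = 4*u^3*z + 5*u^2*z^2 + 4*u^2 + u*z^3 + 5*u*z + z^2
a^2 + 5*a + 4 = (a + 1)*(a + 4)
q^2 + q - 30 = (q - 5)*(q + 6)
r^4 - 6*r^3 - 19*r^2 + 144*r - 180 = (r - 6)*(r - 3)*(r - 2)*(r + 5)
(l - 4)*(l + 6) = l^2 + 2*l - 24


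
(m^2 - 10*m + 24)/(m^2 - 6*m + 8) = (m - 6)/(m - 2)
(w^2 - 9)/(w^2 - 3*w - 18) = (w - 3)/(w - 6)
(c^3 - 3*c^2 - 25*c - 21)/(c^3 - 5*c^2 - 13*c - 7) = (c + 3)/(c + 1)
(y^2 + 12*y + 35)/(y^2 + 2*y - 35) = (y + 5)/(y - 5)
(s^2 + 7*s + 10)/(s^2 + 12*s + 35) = (s + 2)/(s + 7)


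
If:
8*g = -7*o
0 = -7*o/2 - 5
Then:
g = 5/4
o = -10/7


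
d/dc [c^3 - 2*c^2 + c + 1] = 3*c^2 - 4*c + 1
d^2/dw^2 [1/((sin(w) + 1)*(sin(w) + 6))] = (-4*sin(w)^3 - 17*sin(w)^2 - 2*sin(w) + 86)/((sin(w) + 1)^2*(sin(w) + 6)^3)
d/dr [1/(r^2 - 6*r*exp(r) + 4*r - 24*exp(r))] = 2*(3*r*exp(r) - r + 15*exp(r) - 2)/(r^2 - 6*r*exp(r) + 4*r - 24*exp(r))^2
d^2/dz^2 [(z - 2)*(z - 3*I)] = 2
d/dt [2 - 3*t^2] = -6*t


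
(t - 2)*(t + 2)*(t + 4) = t^3 + 4*t^2 - 4*t - 16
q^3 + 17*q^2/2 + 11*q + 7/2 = (q + 1/2)*(q + 1)*(q + 7)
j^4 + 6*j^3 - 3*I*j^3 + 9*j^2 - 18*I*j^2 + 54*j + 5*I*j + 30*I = (j + 6)*(j - 5*I)*(j + I)^2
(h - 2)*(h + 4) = h^2 + 2*h - 8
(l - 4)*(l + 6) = l^2 + 2*l - 24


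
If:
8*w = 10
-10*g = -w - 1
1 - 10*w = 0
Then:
No Solution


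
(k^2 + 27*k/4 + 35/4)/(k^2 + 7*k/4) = (k + 5)/k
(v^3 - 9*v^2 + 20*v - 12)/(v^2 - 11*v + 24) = (v^3 - 9*v^2 + 20*v - 12)/(v^2 - 11*v + 24)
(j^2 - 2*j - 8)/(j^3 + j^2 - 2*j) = (j - 4)/(j*(j - 1))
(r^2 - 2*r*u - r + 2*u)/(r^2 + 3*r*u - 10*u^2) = (r - 1)/(r + 5*u)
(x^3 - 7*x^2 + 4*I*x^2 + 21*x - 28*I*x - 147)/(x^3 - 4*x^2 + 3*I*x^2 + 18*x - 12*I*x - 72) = (x^2 + x*(-7 + 7*I) - 49*I)/(x^2 + x*(-4 + 6*I) - 24*I)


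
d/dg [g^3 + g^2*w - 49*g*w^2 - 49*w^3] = 3*g^2 + 2*g*w - 49*w^2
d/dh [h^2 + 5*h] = 2*h + 5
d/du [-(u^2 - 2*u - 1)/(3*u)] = (-u^2 - 1)/(3*u^2)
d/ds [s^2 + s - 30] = 2*s + 1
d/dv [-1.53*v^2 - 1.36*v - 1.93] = -3.06*v - 1.36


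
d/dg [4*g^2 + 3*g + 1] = 8*g + 3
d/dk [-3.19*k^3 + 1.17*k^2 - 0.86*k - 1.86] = -9.57*k^2 + 2.34*k - 0.86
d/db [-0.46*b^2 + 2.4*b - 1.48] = 2.4 - 0.92*b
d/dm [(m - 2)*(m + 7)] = 2*m + 5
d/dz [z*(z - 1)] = 2*z - 1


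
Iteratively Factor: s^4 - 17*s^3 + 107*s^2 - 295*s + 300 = (s - 3)*(s^3 - 14*s^2 + 65*s - 100) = (s - 4)*(s - 3)*(s^2 - 10*s + 25) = (s - 5)*(s - 4)*(s - 3)*(s - 5)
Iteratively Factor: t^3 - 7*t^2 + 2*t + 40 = (t - 4)*(t^2 - 3*t - 10) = (t - 4)*(t + 2)*(t - 5)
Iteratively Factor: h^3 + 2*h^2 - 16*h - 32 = (h - 4)*(h^2 + 6*h + 8) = (h - 4)*(h + 4)*(h + 2)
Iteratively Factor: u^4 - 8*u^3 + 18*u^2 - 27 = (u - 3)*(u^3 - 5*u^2 + 3*u + 9) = (u - 3)^2*(u^2 - 2*u - 3) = (u - 3)^3*(u + 1)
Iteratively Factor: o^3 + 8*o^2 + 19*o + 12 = (o + 3)*(o^2 + 5*o + 4) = (o + 3)*(o + 4)*(o + 1)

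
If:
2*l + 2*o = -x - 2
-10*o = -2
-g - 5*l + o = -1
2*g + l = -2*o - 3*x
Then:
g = 8/3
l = -22/75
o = 1/5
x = -136/75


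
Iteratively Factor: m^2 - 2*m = (m - 2)*(m)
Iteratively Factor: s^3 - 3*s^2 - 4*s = (s - 4)*(s^2 + s) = s*(s - 4)*(s + 1)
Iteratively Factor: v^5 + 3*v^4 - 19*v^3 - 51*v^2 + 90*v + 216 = (v + 3)*(v^4 - 19*v^2 + 6*v + 72) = (v - 3)*(v + 3)*(v^3 + 3*v^2 - 10*v - 24) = (v - 3)*(v + 2)*(v + 3)*(v^2 + v - 12) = (v - 3)^2*(v + 2)*(v + 3)*(v + 4)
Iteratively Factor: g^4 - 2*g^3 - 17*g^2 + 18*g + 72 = (g + 2)*(g^3 - 4*g^2 - 9*g + 36) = (g - 3)*(g + 2)*(g^2 - g - 12) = (g - 3)*(g + 2)*(g + 3)*(g - 4)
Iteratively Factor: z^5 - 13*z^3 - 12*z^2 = (z)*(z^4 - 13*z^2 - 12*z) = z*(z + 1)*(z^3 - z^2 - 12*z) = z*(z + 1)*(z + 3)*(z^2 - 4*z) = z*(z - 4)*(z + 1)*(z + 3)*(z)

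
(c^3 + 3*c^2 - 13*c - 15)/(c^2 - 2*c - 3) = c + 5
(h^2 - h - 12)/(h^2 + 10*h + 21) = (h - 4)/(h + 7)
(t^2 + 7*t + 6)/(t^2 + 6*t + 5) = (t + 6)/(t + 5)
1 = 1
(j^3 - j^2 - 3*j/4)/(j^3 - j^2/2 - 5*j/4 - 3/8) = 2*j/(2*j + 1)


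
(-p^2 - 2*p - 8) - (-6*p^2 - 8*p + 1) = 5*p^2 + 6*p - 9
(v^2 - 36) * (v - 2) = v^3 - 2*v^2 - 36*v + 72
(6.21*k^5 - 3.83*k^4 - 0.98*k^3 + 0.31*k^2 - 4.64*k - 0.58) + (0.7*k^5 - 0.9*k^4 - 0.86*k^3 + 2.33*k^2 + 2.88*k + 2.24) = 6.91*k^5 - 4.73*k^4 - 1.84*k^3 + 2.64*k^2 - 1.76*k + 1.66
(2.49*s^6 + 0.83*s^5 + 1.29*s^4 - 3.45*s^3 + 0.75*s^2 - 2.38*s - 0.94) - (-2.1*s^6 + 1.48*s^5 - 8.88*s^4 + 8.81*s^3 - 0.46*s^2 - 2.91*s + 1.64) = 4.59*s^6 - 0.65*s^5 + 10.17*s^4 - 12.26*s^3 + 1.21*s^2 + 0.53*s - 2.58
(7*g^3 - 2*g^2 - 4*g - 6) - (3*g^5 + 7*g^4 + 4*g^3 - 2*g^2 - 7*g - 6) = -3*g^5 - 7*g^4 + 3*g^3 + 3*g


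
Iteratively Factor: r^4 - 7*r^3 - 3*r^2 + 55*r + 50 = (r - 5)*(r^3 - 2*r^2 - 13*r - 10) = (r - 5)*(r + 1)*(r^2 - 3*r - 10) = (r - 5)*(r + 1)*(r + 2)*(r - 5)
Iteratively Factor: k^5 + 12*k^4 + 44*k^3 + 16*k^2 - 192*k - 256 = (k + 4)*(k^4 + 8*k^3 + 12*k^2 - 32*k - 64) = (k + 2)*(k + 4)*(k^3 + 6*k^2 - 32) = (k + 2)*(k + 4)^2*(k^2 + 2*k - 8) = (k - 2)*(k + 2)*(k + 4)^2*(k + 4)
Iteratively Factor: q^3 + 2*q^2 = (q)*(q^2 + 2*q) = q^2*(q + 2)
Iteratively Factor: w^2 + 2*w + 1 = (w + 1)*(w + 1)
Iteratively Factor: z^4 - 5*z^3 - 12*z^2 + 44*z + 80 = (z + 2)*(z^3 - 7*z^2 + 2*z + 40) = (z - 4)*(z + 2)*(z^2 - 3*z - 10) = (z - 4)*(z + 2)^2*(z - 5)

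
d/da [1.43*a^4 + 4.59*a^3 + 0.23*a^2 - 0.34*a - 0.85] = 5.72*a^3 + 13.77*a^2 + 0.46*a - 0.34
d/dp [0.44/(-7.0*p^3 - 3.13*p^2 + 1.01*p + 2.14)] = (9.24*p^2 + 2.7544*p - 0.4444)/(7.0*p^3 + 3.13*p^2 - 1.01*p - 2.14)^2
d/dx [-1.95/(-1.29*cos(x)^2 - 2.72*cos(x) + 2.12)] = (5.031*cos(x) + 5.304)*sin(x)/(1.29*cos(x)^2 + 2.72*cos(x) - 2.12)^2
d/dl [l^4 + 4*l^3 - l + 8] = 4*l^3 + 12*l^2 - 1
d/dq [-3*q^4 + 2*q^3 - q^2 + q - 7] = -12*q^3 + 6*q^2 - 2*q + 1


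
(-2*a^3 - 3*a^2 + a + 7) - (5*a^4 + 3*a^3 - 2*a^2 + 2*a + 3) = -5*a^4 - 5*a^3 - a^2 - a + 4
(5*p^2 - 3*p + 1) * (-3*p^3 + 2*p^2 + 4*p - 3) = -15*p^5 + 19*p^4 + 11*p^3 - 25*p^2 + 13*p - 3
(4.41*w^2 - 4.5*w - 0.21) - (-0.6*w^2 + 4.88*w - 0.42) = 5.01*w^2 - 9.38*w + 0.21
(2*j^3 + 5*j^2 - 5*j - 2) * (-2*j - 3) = -4*j^4 - 16*j^3 - 5*j^2 + 19*j + 6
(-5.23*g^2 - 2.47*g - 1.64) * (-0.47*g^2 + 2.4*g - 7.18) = 2.4581*g^4 - 11.3911*g^3 + 32.3942*g^2 + 13.7986*g + 11.7752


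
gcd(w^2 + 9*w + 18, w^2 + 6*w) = w + 6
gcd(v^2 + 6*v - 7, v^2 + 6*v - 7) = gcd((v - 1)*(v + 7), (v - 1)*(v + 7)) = v^2 + 6*v - 7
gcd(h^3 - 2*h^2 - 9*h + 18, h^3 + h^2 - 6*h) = h^2 + h - 6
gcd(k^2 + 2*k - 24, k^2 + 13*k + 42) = k + 6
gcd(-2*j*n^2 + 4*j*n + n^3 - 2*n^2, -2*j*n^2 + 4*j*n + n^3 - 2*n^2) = 2*j*n^2 - 4*j*n - n^3 + 2*n^2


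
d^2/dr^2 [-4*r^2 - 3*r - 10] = -8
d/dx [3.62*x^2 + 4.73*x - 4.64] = 7.24*x + 4.73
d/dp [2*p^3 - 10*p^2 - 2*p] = 6*p^2 - 20*p - 2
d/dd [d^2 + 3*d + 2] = 2*d + 3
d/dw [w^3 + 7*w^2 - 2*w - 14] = 3*w^2 + 14*w - 2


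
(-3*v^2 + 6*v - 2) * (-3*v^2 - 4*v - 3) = 9*v^4 - 6*v^3 - 9*v^2 - 10*v + 6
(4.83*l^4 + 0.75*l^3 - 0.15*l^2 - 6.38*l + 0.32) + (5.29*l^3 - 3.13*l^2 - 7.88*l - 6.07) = 4.83*l^4 + 6.04*l^3 - 3.28*l^2 - 14.26*l - 5.75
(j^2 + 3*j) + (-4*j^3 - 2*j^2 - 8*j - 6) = -4*j^3 - j^2 - 5*j - 6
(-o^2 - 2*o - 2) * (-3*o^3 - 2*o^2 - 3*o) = 3*o^5 + 8*o^4 + 13*o^3 + 10*o^2 + 6*o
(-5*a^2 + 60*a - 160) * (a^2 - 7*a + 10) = -5*a^4 + 95*a^3 - 630*a^2 + 1720*a - 1600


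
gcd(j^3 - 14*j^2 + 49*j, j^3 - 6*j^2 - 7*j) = j^2 - 7*j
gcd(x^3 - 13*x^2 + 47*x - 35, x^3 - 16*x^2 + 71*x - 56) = x^2 - 8*x + 7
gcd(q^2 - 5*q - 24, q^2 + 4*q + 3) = q + 3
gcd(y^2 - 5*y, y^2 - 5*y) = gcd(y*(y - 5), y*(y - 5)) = y^2 - 5*y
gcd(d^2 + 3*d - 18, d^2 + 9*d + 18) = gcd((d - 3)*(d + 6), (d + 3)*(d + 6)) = d + 6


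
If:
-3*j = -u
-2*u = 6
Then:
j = -1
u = -3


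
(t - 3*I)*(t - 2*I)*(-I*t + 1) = -I*t^3 - 4*t^2 + I*t - 6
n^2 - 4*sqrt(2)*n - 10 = (n - 5*sqrt(2))*(n + sqrt(2))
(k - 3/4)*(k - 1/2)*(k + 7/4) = k^3 + k^2/2 - 29*k/16 + 21/32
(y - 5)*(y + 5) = y^2 - 25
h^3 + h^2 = h^2*(h + 1)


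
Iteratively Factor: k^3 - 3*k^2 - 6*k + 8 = (k + 2)*(k^2 - 5*k + 4) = (k - 1)*(k + 2)*(k - 4)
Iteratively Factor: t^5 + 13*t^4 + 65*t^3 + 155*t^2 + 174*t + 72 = (t + 1)*(t^4 + 12*t^3 + 53*t^2 + 102*t + 72) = (t + 1)*(t + 3)*(t^3 + 9*t^2 + 26*t + 24) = (t + 1)*(t + 3)^2*(t^2 + 6*t + 8) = (t + 1)*(t + 3)^2*(t + 4)*(t + 2)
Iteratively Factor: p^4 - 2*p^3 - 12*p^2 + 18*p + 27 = (p + 1)*(p^3 - 3*p^2 - 9*p + 27) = (p + 1)*(p + 3)*(p^2 - 6*p + 9) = (p - 3)*(p + 1)*(p + 3)*(p - 3)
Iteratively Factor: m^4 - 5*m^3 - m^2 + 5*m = (m - 5)*(m^3 - m) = m*(m - 5)*(m^2 - 1) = m*(m - 5)*(m + 1)*(m - 1)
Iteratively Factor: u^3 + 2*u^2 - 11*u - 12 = (u + 4)*(u^2 - 2*u - 3) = (u - 3)*(u + 4)*(u + 1)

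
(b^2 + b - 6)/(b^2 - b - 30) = (-b^2 - b + 6)/(-b^2 + b + 30)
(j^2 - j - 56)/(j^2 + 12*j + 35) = (j - 8)/(j + 5)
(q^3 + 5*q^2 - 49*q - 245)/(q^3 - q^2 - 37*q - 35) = (q + 7)/(q + 1)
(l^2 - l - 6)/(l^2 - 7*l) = (l^2 - l - 6)/(l*(l - 7))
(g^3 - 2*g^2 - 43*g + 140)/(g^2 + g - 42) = (g^2 - 9*g + 20)/(g - 6)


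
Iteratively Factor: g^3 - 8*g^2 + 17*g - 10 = (g - 5)*(g^2 - 3*g + 2) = (g - 5)*(g - 2)*(g - 1)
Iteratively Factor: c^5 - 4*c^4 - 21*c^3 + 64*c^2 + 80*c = (c + 4)*(c^4 - 8*c^3 + 11*c^2 + 20*c) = c*(c + 4)*(c^3 - 8*c^2 + 11*c + 20) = c*(c - 5)*(c + 4)*(c^2 - 3*c - 4) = c*(c - 5)*(c - 4)*(c + 4)*(c + 1)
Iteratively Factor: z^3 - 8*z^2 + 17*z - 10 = (z - 2)*(z^2 - 6*z + 5) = (z - 2)*(z - 1)*(z - 5)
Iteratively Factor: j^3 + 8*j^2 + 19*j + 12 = (j + 4)*(j^2 + 4*j + 3) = (j + 1)*(j + 4)*(j + 3)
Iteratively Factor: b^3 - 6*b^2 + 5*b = (b - 5)*(b^2 - b) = b*(b - 5)*(b - 1)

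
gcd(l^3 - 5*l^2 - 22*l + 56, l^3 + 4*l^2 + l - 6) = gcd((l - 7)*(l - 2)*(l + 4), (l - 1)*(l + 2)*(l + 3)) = 1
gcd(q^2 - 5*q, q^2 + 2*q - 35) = q - 5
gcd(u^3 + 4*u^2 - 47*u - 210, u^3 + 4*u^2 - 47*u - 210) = u^3 + 4*u^2 - 47*u - 210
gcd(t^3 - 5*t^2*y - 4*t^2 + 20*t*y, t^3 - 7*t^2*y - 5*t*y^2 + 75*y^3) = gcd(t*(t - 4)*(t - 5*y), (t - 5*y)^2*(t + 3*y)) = -t + 5*y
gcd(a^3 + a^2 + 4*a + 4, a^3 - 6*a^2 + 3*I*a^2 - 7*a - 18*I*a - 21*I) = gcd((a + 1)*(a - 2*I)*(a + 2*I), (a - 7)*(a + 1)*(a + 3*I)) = a + 1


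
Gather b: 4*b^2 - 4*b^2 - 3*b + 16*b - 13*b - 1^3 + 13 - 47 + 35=0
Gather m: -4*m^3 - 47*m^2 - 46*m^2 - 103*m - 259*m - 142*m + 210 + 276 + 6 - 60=-4*m^3 - 93*m^2 - 504*m + 432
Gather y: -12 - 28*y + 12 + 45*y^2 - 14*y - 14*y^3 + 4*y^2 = -14*y^3 + 49*y^2 - 42*y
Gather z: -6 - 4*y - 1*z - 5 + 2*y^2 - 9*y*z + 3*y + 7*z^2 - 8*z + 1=2*y^2 - y + 7*z^2 + z*(-9*y - 9) - 10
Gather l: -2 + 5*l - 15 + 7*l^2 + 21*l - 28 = 7*l^2 + 26*l - 45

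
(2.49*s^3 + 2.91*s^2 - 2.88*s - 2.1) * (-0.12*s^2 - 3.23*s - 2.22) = -0.2988*s^5 - 8.3919*s^4 - 14.5815*s^3 + 3.0942*s^2 + 13.1766*s + 4.662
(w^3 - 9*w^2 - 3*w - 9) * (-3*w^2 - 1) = -3*w^5 + 27*w^4 + 8*w^3 + 36*w^2 + 3*w + 9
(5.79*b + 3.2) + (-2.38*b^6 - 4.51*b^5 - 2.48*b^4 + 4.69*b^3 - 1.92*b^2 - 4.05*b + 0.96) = -2.38*b^6 - 4.51*b^5 - 2.48*b^4 + 4.69*b^3 - 1.92*b^2 + 1.74*b + 4.16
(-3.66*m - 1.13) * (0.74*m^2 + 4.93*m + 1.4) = -2.7084*m^3 - 18.88*m^2 - 10.6949*m - 1.582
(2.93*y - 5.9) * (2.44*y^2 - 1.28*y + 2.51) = 7.1492*y^3 - 18.1464*y^2 + 14.9063*y - 14.809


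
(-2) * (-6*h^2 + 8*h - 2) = 12*h^2 - 16*h + 4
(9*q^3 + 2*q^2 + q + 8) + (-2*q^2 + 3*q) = 9*q^3 + 4*q + 8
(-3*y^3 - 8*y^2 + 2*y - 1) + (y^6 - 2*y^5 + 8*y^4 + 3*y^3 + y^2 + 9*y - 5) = y^6 - 2*y^5 + 8*y^4 - 7*y^2 + 11*y - 6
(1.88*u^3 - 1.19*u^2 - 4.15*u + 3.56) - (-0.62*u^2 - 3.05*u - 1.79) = 1.88*u^3 - 0.57*u^2 - 1.1*u + 5.35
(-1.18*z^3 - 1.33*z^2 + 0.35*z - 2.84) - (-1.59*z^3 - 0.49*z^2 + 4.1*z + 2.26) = 0.41*z^3 - 0.84*z^2 - 3.75*z - 5.1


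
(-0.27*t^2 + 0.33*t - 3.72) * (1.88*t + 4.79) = -0.5076*t^3 - 0.6729*t^2 - 5.4129*t - 17.8188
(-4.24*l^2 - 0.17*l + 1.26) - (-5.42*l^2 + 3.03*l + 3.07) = 1.18*l^2 - 3.2*l - 1.81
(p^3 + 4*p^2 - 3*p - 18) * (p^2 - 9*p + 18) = p^5 - 5*p^4 - 21*p^3 + 81*p^2 + 108*p - 324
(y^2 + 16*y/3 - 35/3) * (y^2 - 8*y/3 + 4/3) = y^4 + 8*y^3/3 - 221*y^2/9 + 344*y/9 - 140/9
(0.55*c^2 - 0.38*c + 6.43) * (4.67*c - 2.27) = 2.5685*c^3 - 3.0231*c^2 + 30.8907*c - 14.5961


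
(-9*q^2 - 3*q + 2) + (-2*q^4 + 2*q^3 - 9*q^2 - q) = -2*q^4 + 2*q^3 - 18*q^2 - 4*q + 2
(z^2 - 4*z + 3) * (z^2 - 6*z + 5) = z^4 - 10*z^3 + 32*z^2 - 38*z + 15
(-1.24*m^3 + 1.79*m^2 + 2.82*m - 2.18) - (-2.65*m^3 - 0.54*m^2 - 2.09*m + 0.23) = 1.41*m^3 + 2.33*m^2 + 4.91*m - 2.41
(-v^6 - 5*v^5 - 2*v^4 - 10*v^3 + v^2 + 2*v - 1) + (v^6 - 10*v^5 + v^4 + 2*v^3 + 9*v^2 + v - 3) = -15*v^5 - v^4 - 8*v^3 + 10*v^2 + 3*v - 4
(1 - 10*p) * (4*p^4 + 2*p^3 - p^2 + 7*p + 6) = -40*p^5 - 16*p^4 + 12*p^3 - 71*p^2 - 53*p + 6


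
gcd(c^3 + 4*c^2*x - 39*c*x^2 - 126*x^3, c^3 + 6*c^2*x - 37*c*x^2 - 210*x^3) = -c^2 - c*x + 42*x^2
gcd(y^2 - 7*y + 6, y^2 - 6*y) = y - 6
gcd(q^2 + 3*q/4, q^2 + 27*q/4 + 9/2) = q + 3/4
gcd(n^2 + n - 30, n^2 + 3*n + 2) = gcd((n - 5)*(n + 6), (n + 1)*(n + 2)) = 1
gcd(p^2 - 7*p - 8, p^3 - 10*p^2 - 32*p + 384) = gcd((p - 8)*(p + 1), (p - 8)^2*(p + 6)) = p - 8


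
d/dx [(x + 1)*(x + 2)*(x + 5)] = 3*x^2 + 16*x + 17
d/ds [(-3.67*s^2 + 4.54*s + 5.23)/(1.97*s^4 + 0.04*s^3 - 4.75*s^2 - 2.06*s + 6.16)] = (14.4598*s^5 - 26.6846*s^4 - 41.5756*s^3 + 28.4976*s^2 + 4.4706*s + 38.7402)/(3.8809*s^8 + 0.1576*s^7 - 18.7134*s^6 - 8.4964*s^5 + 46.6681*s^4 + 20.0628*s^3 - 54.2764*s^2 - 25.3792*s + 37.9456)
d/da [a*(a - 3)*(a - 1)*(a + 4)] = 4*a^3 - 26*a + 12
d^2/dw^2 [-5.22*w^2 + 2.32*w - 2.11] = -10.4400000000000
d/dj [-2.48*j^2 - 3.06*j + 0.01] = -4.96*j - 3.06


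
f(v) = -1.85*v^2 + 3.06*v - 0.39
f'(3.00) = -8.04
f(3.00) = -7.86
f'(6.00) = -19.14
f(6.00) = -48.63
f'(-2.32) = 11.64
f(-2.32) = -17.45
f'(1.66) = -3.08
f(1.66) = -0.41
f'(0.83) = -0.01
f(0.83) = 0.88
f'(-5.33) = 22.78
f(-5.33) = -69.26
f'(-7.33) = 30.18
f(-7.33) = -122.22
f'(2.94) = -7.82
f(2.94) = -7.38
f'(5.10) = -15.81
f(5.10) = -32.90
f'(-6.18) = 25.93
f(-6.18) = -89.96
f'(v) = 3.06 - 3.7*v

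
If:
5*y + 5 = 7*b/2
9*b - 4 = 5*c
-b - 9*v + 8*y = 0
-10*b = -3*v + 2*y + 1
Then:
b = -25/148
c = -817/740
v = -433/444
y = -331/296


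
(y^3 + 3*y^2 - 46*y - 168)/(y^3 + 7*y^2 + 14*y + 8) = (y^2 - y - 42)/(y^2 + 3*y + 2)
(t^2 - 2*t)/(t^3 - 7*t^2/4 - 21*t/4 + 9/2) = 4*t*(t - 2)/(4*t^3 - 7*t^2 - 21*t + 18)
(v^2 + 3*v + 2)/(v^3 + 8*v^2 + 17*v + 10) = 1/(v + 5)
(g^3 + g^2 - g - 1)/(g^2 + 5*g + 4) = (g^2 - 1)/(g + 4)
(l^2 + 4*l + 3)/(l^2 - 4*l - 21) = (l + 1)/(l - 7)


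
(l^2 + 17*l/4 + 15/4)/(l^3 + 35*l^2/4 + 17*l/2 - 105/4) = (4*l + 5)/(4*l^2 + 23*l - 35)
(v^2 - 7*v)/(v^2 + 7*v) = (v - 7)/(v + 7)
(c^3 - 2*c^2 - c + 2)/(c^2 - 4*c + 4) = (c^2 - 1)/(c - 2)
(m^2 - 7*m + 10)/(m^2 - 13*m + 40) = (m - 2)/(m - 8)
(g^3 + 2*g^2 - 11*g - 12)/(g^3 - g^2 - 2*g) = (g^2 + g - 12)/(g*(g - 2))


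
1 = 1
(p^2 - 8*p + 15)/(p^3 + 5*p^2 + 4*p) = (p^2 - 8*p + 15)/(p*(p^2 + 5*p + 4))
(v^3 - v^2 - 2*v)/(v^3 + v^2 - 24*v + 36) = v*(v + 1)/(v^2 + 3*v - 18)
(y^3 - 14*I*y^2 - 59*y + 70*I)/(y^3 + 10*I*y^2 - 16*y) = (y^3 - 14*I*y^2 - 59*y + 70*I)/(y*(y^2 + 10*I*y - 16))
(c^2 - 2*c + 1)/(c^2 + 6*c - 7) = (c - 1)/(c + 7)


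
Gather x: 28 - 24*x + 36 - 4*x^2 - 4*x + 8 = -4*x^2 - 28*x + 72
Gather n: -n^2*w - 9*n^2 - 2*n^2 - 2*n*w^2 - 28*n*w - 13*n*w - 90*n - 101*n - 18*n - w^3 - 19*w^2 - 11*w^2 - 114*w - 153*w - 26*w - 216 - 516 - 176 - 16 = n^2*(-w - 11) + n*(-2*w^2 - 41*w - 209) - w^3 - 30*w^2 - 293*w - 924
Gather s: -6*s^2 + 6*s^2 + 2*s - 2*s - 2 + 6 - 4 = 0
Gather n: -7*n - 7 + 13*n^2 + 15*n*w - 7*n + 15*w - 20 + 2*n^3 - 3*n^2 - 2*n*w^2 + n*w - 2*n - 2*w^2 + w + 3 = 2*n^3 + 10*n^2 + n*(-2*w^2 + 16*w - 16) - 2*w^2 + 16*w - 24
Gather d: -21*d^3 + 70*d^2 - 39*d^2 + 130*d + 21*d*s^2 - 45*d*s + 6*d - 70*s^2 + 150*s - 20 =-21*d^3 + 31*d^2 + d*(21*s^2 - 45*s + 136) - 70*s^2 + 150*s - 20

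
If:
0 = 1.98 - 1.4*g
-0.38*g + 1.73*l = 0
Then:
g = 1.41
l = 0.31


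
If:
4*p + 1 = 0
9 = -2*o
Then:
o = -9/2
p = -1/4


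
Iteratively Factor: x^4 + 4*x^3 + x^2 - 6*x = (x + 2)*(x^3 + 2*x^2 - 3*x) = (x - 1)*(x + 2)*(x^2 + 3*x) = (x - 1)*(x + 2)*(x + 3)*(x)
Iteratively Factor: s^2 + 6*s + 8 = (s + 4)*(s + 2)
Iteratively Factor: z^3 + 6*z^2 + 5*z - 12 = (z - 1)*(z^2 + 7*z + 12) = (z - 1)*(z + 3)*(z + 4)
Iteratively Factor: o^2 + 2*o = (o + 2)*(o)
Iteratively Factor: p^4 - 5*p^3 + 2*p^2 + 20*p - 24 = (p - 2)*(p^3 - 3*p^2 - 4*p + 12) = (p - 3)*(p - 2)*(p^2 - 4) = (p - 3)*(p - 2)*(p + 2)*(p - 2)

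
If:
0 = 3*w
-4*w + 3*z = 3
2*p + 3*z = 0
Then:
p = -3/2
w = 0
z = 1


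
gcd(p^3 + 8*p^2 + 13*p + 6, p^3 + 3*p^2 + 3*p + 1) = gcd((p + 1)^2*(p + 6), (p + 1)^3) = p^2 + 2*p + 1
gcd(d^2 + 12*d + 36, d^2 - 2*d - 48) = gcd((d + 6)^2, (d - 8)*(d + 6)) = d + 6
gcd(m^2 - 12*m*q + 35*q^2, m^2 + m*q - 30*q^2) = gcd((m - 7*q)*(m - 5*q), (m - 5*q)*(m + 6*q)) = -m + 5*q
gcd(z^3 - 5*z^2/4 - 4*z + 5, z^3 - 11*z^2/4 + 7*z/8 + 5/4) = z^2 - 13*z/4 + 5/2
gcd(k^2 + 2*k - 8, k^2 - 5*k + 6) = k - 2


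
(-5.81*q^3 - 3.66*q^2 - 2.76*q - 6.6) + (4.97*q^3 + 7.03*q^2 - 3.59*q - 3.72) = -0.84*q^3 + 3.37*q^2 - 6.35*q - 10.32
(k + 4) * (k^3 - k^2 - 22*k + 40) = k^4 + 3*k^3 - 26*k^2 - 48*k + 160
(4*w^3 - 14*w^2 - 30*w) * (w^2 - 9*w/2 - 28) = 4*w^5 - 32*w^4 - 79*w^3 + 527*w^2 + 840*w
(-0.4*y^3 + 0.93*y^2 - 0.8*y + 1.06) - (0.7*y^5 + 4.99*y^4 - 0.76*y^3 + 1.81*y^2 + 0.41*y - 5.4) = -0.7*y^5 - 4.99*y^4 + 0.36*y^3 - 0.88*y^2 - 1.21*y + 6.46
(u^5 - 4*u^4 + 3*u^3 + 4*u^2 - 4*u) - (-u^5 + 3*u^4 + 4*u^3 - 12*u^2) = 2*u^5 - 7*u^4 - u^3 + 16*u^2 - 4*u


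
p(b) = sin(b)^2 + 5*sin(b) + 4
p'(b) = 2*sin(b)*cos(b) + 5*cos(b)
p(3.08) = 4.31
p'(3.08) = -5.11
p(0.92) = 8.61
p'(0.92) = 3.99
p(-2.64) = 1.83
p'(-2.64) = -3.54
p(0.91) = 8.57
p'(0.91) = 4.04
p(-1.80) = 0.08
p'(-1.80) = -0.69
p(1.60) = 10.00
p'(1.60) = -0.20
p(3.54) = 2.21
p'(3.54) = -3.89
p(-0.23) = 2.91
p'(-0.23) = 4.42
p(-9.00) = 2.11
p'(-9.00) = -3.80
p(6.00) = 2.68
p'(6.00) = 4.26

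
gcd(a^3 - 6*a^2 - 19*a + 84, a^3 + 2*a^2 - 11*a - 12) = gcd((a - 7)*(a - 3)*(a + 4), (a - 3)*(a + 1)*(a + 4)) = a^2 + a - 12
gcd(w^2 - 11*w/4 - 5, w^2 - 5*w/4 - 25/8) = w + 5/4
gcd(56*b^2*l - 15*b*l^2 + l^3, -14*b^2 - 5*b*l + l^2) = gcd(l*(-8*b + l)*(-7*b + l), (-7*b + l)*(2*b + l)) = 7*b - l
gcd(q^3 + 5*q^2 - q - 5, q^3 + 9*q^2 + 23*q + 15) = q^2 + 6*q + 5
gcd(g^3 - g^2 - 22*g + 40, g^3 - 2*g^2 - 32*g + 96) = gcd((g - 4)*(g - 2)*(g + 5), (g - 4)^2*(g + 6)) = g - 4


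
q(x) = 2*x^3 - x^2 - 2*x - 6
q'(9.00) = 466.00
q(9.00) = 1353.00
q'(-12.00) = 886.00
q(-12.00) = -3582.00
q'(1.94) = 16.70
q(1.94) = 0.96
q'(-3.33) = 71.19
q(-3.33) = -84.28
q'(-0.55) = 0.92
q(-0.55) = -5.54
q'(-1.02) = 6.28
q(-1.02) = -7.12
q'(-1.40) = 12.56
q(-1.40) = -10.65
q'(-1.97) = 25.23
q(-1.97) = -21.23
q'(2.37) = 26.96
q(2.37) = 10.27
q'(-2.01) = 26.26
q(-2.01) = -22.26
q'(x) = 6*x^2 - 2*x - 2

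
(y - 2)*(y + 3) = y^2 + y - 6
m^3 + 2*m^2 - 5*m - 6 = (m - 2)*(m + 1)*(m + 3)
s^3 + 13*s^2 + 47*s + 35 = (s + 1)*(s + 5)*(s + 7)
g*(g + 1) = g^2 + g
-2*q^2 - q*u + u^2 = (-2*q + u)*(q + u)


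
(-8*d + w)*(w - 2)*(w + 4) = -8*d*w^2 - 16*d*w + 64*d + w^3 + 2*w^2 - 8*w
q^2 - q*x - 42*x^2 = (q - 7*x)*(q + 6*x)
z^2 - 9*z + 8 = (z - 8)*(z - 1)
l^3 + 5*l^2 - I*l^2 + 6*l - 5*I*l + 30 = (l + 5)*(l - 3*I)*(l + 2*I)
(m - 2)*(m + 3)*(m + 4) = m^3 + 5*m^2 - 2*m - 24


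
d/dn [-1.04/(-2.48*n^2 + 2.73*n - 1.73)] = (2.8392 - 5.1584*n)/(2.48*n^2 - 2.73*n + 1.73)^2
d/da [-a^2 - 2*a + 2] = -2*a - 2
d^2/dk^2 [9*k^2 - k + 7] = 18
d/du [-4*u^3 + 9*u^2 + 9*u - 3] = -12*u^2 + 18*u + 9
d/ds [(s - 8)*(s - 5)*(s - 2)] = 3*s^2 - 30*s + 66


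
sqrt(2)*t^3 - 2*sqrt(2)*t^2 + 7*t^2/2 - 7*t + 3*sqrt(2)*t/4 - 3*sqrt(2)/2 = (t - 2)*(t + 3*sqrt(2)/2)*(sqrt(2)*t + 1/2)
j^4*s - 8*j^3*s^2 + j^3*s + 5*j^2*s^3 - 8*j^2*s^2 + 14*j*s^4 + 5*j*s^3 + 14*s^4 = (j - 7*s)*(j - 2*s)*(j + s)*(j*s + s)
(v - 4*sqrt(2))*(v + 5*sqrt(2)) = v^2 + sqrt(2)*v - 40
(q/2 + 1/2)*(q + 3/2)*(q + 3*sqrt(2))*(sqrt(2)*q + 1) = sqrt(2)*q^4/2 + 5*sqrt(2)*q^3/4 + 7*q^3/2 + 9*sqrt(2)*q^2/4 + 35*q^2/4 + 21*q/4 + 15*sqrt(2)*q/4 + 9*sqrt(2)/4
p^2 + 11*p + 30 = (p + 5)*(p + 6)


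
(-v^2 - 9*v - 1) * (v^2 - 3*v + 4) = -v^4 - 6*v^3 + 22*v^2 - 33*v - 4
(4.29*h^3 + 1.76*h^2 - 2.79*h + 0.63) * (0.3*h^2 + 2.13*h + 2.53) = 1.287*h^5 + 9.6657*h^4 + 13.7655*h^3 - 1.3009*h^2 - 5.7168*h + 1.5939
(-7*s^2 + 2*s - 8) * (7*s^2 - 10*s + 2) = -49*s^4 + 84*s^3 - 90*s^2 + 84*s - 16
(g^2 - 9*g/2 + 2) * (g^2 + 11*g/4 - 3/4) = g^4 - 7*g^3/4 - 89*g^2/8 + 71*g/8 - 3/2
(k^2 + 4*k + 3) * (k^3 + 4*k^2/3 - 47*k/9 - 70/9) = k^5 + 16*k^4/3 + 28*k^3/9 - 74*k^2/3 - 421*k/9 - 70/3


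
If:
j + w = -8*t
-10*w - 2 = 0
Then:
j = 1/5 - 8*t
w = -1/5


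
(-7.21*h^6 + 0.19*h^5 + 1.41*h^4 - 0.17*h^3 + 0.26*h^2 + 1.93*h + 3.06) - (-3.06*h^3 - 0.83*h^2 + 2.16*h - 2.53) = -7.21*h^6 + 0.19*h^5 + 1.41*h^4 + 2.89*h^3 + 1.09*h^2 - 0.23*h + 5.59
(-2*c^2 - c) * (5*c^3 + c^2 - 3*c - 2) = -10*c^5 - 7*c^4 + 5*c^3 + 7*c^2 + 2*c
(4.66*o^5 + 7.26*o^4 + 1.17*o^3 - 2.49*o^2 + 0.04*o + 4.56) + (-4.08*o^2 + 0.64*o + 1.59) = 4.66*o^5 + 7.26*o^4 + 1.17*o^3 - 6.57*o^2 + 0.68*o + 6.15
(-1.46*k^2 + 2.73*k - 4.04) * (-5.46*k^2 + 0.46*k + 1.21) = 7.9716*k^4 - 15.5774*k^3 + 21.5476*k^2 + 1.4449*k - 4.8884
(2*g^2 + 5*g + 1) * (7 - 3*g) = -6*g^3 - g^2 + 32*g + 7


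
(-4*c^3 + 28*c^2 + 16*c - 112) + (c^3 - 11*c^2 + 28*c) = -3*c^3 + 17*c^2 + 44*c - 112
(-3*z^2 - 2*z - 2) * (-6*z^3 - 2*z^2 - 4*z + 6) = 18*z^5 + 18*z^4 + 28*z^3 - 6*z^2 - 4*z - 12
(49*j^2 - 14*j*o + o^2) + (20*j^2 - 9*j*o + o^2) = 69*j^2 - 23*j*o + 2*o^2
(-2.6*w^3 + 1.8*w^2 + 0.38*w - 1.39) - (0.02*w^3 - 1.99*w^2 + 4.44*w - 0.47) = -2.62*w^3 + 3.79*w^2 - 4.06*w - 0.92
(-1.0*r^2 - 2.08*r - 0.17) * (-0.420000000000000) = 0.42*r^2 + 0.8736*r + 0.0714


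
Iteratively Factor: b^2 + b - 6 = (b + 3)*(b - 2)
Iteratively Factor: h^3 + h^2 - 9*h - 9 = (h + 1)*(h^2 - 9) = (h + 1)*(h + 3)*(h - 3)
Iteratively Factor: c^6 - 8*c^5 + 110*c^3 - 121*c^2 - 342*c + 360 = (c - 4)*(c^5 - 4*c^4 - 16*c^3 + 46*c^2 + 63*c - 90) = (c - 4)*(c + 3)*(c^4 - 7*c^3 + 5*c^2 + 31*c - 30) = (c - 4)*(c - 3)*(c + 3)*(c^3 - 4*c^2 - 7*c + 10) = (c - 4)*(c - 3)*(c - 1)*(c + 3)*(c^2 - 3*c - 10) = (c - 5)*(c - 4)*(c - 3)*(c - 1)*(c + 3)*(c + 2)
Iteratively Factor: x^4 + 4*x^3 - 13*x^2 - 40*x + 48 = (x + 4)*(x^3 - 13*x + 12) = (x + 4)^2*(x^2 - 4*x + 3) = (x - 1)*(x + 4)^2*(x - 3)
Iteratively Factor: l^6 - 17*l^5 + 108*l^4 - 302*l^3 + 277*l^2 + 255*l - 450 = (l - 5)*(l^5 - 12*l^4 + 48*l^3 - 62*l^2 - 33*l + 90) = (l - 5)^2*(l^4 - 7*l^3 + 13*l^2 + 3*l - 18) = (l - 5)^2*(l + 1)*(l^3 - 8*l^2 + 21*l - 18) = (l - 5)^2*(l - 2)*(l + 1)*(l^2 - 6*l + 9) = (l - 5)^2*(l - 3)*(l - 2)*(l + 1)*(l - 3)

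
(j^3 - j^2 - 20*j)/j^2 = j - 1 - 20/j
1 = 1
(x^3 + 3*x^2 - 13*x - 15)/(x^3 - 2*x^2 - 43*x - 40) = (x - 3)/(x - 8)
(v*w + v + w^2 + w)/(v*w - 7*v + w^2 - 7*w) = (w + 1)/(w - 7)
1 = 1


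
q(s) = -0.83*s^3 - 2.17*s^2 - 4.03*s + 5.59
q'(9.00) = -244.78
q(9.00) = -811.52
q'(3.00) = -39.46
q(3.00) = -48.44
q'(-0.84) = -2.14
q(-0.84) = 7.94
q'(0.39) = -6.10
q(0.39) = 3.64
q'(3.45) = -48.64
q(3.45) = -68.22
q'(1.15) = -12.31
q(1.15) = -3.18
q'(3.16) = -42.61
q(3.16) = -55.00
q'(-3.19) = -15.52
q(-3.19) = 23.31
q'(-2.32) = -7.36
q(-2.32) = 13.62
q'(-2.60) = -9.58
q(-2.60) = 15.99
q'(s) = -2.49*s^2 - 4.34*s - 4.03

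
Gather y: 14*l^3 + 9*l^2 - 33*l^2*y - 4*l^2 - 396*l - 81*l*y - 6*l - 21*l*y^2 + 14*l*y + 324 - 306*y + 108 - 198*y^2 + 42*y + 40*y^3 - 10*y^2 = 14*l^3 + 5*l^2 - 402*l + 40*y^3 + y^2*(-21*l - 208) + y*(-33*l^2 - 67*l - 264) + 432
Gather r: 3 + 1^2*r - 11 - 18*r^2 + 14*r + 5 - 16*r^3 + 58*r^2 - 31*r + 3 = -16*r^3 + 40*r^2 - 16*r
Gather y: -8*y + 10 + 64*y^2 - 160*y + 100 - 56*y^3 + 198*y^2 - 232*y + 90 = -56*y^3 + 262*y^2 - 400*y + 200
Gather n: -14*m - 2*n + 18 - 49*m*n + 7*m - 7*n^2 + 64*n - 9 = -7*m - 7*n^2 + n*(62 - 49*m) + 9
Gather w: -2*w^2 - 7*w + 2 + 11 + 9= -2*w^2 - 7*w + 22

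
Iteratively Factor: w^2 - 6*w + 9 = (w - 3)*(w - 3)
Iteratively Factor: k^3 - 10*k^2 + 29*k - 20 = (k - 4)*(k^2 - 6*k + 5) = (k - 4)*(k - 1)*(k - 5)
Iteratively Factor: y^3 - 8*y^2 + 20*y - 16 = (y - 2)*(y^2 - 6*y + 8) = (y - 2)^2*(y - 4)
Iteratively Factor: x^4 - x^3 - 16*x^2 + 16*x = (x + 4)*(x^3 - 5*x^2 + 4*x) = x*(x + 4)*(x^2 - 5*x + 4) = x*(x - 1)*(x + 4)*(x - 4)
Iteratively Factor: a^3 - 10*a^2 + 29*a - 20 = (a - 4)*(a^2 - 6*a + 5) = (a - 5)*(a - 4)*(a - 1)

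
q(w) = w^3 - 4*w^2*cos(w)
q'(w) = 4*w^2*sin(w) + 3*w^2 - 8*w*cos(w)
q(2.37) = 29.42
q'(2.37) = 46.11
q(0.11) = -0.05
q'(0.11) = -0.83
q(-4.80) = -118.66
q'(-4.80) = 164.29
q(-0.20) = -0.16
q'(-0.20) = 1.66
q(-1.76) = -3.12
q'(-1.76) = -5.52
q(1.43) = 1.78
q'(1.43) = 12.63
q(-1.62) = -3.74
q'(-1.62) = -3.25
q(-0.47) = -0.89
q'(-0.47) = 3.61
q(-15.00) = -2691.28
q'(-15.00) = -1.42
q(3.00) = 62.64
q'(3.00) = 55.84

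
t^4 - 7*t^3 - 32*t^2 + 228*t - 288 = (t - 8)*(t - 3)*(t - 2)*(t + 6)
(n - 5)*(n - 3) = n^2 - 8*n + 15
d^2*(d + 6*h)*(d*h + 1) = d^4*h + 6*d^3*h^2 + d^3 + 6*d^2*h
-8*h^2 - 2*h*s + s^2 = (-4*h + s)*(2*h + s)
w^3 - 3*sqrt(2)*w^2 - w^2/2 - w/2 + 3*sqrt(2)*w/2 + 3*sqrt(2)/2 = (w - 1)*(w + 1/2)*(w - 3*sqrt(2))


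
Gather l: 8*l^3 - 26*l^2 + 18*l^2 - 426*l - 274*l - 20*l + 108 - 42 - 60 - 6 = 8*l^3 - 8*l^2 - 720*l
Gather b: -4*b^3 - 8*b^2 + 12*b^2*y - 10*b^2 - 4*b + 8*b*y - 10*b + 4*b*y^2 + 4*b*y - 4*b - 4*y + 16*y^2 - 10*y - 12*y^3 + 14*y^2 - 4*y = -4*b^3 + b^2*(12*y - 18) + b*(4*y^2 + 12*y - 18) - 12*y^3 + 30*y^2 - 18*y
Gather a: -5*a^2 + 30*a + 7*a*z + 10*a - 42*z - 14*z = -5*a^2 + a*(7*z + 40) - 56*z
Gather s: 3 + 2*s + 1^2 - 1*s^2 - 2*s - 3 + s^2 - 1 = 0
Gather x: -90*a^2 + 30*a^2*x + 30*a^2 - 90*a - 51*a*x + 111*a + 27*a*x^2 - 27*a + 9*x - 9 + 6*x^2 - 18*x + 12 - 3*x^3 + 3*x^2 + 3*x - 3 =-60*a^2 - 6*a - 3*x^3 + x^2*(27*a + 9) + x*(30*a^2 - 51*a - 6)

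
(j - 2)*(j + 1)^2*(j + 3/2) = j^4 + 3*j^3/2 - 3*j^2 - 13*j/2 - 3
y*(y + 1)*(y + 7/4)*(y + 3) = y^4 + 23*y^3/4 + 10*y^2 + 21*y/4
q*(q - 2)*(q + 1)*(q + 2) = q^4 + q^3 - 4*q^2 - 4*q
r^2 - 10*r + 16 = (r - 8)*(r - 2)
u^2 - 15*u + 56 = (u - 8)*(u - 7)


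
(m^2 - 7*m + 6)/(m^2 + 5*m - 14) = (m^2 - 7*m + 6)/(m^2 + 5*m - 14)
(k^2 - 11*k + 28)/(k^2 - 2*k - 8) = (k - 7)/(k + 2)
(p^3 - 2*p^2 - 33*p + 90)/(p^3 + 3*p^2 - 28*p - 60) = (p - 3)/(p + 2)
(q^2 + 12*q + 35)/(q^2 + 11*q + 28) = (q + 5)/(q + 4)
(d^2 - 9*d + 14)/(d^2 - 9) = (d^2 - 9*d + 14)/(d^2 - 9)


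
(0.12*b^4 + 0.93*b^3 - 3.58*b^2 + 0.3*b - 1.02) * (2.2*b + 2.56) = 0.264*b^5 + 2.3532*b^4 - 5.4952*b^3 - 8.5048*b^2 - 1.476*b - 2.6112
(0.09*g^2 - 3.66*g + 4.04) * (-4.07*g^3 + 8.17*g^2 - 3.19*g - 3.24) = -0.3663*g^5 + 15.6315*g^4 - 46.6321*g^3 + 44.3906*g^2 - 1.0292*g - 13.0896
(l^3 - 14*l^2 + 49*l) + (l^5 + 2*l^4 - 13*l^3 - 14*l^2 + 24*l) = l^5 + 2*l^4 - 12*l^3 - 28*l^2 + 73*l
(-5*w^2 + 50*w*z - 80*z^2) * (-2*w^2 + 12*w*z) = 10*w^4 - 160*w^3*z + 760*w^2*z^2 - 960*w*z^3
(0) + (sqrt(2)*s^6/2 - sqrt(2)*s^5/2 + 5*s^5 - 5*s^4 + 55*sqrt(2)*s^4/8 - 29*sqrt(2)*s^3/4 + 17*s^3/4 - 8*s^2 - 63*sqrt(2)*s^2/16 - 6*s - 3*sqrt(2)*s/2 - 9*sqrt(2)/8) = sqrt(2)*s^6/2 - sqrt(2)*s^5/2 + 5*s^5 - 5*s^4 + 55*sqrt(2)*s^4/8 - 29*sqrt(2)*s^3/4 + 17*s^3/4 - 8*s^2 - 63*sqrt(2)*s^2/16 - 6*s - 3*sqrt(2)*s/2 - 9*sqrt(2)/8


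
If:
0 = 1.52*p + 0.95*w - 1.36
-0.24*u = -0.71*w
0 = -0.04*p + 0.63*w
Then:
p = 0.86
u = 0.16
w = 0.05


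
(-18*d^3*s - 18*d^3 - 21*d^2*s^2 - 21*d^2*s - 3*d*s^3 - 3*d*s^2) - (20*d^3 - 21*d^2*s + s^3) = -18*d^3*s - 38*d^3 - 21*d^2*s^2 - 3*d*s^3 - 3*d*s^2 - s^3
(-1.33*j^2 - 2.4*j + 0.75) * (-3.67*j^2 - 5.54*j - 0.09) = 4.8811*j^4 + 16.1762*j^3 + 10.6632*j^2 - 3.939*j - 0.0675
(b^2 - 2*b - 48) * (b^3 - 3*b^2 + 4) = b^5 - 5*b^4 - 42*b^3 + 148*b^2 - 8*b - 192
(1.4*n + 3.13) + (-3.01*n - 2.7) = 0.43 - 1.61*n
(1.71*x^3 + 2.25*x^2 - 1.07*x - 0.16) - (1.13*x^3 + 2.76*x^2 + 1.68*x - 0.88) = 0.58*x^3 - 0.51*x^2 - 2.75*x + 0.72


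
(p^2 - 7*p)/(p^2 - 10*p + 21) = p/(p - 3)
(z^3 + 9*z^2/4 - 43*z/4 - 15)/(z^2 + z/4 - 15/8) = 2*(4*z^3 + 9*z^2 - 43*z - 60)/(8*z^2 + 2*z - 15)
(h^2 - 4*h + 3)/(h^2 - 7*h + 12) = (h - 1)/(h - 4)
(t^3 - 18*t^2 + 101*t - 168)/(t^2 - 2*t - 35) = (t^2 - 11*t + 24)/(t + 5)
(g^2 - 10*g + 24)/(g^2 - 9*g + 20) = (g - 6)/(g - 5)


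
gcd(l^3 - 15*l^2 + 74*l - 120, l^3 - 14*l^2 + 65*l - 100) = l^2 - 9*l + 20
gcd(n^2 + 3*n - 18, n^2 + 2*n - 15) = n - 3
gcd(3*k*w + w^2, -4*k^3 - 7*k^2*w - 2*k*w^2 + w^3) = 1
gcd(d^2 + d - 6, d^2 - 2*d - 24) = 1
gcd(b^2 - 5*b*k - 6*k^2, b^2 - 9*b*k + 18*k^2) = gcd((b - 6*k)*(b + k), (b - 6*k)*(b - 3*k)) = b - 6*k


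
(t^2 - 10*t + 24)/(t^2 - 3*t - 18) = (t - 4)/(t + 3)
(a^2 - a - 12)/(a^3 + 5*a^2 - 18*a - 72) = 1/(a + 6)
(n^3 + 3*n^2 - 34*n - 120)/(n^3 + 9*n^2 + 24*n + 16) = (n^2 - n - 30)/(n^2 + 5*n + 4)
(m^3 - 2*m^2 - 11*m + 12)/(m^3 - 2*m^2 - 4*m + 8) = (m^3 - 2*m^2 - 11*m + 12)/(m^3 - 2*m^2 - 4*m + 8)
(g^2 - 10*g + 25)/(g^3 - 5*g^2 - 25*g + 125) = 1/(g + 5)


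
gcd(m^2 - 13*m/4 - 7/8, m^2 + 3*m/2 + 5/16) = m + 1/4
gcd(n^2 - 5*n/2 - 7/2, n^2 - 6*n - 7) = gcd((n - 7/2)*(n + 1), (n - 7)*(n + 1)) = n + 1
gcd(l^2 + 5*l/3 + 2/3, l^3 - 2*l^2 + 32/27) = l + 2/3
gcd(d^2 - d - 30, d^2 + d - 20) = d + 5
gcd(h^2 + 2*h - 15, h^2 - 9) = h - 3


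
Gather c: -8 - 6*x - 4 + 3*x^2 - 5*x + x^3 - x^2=x^3 + 2*x^2 - 11*x - 12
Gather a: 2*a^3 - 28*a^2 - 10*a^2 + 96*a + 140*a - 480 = 2*a^3 - 38*a^2 + 236*a - 480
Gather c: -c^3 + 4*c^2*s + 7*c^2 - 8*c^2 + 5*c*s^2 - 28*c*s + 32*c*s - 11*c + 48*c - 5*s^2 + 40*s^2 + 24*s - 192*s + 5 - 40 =-c^3 + c^2*(4*s - 1) + c*(5*s^2 + 4*s + 37) + 35*s^2 - 168*s - 35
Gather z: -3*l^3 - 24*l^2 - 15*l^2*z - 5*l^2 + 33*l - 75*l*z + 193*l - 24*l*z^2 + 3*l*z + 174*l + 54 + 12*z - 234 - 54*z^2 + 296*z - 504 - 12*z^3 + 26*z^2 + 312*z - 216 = -3*l^3 - 29*l^2 + 400*l - 12*z^3 + z^2*(-24*l - 28) + z*(-15*l^2 - 72*l + 620) - 900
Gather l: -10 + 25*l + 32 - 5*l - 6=20*l + 16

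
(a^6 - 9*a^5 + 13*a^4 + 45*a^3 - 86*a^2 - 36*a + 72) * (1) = a^6 - 9*a^5 + 13*a^4 + 45*a^3 - 86*a^2 - 36*a + 72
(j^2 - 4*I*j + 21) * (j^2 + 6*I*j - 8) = j^4 + 2*I*j^3 + 37*j^2 + 158*I*j - 168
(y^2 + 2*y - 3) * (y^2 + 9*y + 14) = y^4 + 11*y^3 + 29*y^2 + y - 42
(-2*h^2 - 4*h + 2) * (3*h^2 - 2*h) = -6*h^4 - 8*h^3 + 14*h^2 - 4*h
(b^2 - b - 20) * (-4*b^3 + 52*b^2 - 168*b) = -4*b^5 + 56*b^4 - 140*b^3 - 872*b^2 + 3360*b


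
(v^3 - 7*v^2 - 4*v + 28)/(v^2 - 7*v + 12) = (v^3 - 7*v^2 - 4*v + 28)/(v^2 - 7*v + 12)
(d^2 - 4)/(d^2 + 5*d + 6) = (d - 2)/(d + 3)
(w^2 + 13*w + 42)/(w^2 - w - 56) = (w + 6)/(w - 8)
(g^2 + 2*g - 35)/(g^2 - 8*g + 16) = (g^2 + 2*g - 35)/(g^2 - 8*g + 16)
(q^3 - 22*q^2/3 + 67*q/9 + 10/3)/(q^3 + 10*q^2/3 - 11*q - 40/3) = (9*q^3 - 66*q^2 + 67*q + 30)/(3*(3*q^3 + 10*q^2 - 33*q - 40))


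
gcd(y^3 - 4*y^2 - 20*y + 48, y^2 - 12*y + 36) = y - 6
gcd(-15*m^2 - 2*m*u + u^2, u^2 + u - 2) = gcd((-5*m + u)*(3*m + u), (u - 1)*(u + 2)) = 1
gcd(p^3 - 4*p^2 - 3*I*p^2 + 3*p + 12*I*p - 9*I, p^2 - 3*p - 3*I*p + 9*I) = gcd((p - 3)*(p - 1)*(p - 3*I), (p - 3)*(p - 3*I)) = p^2 + p*(-3 - 3*I) + 9*I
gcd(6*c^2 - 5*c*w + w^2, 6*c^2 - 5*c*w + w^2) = 6*c^2 - 5*c*w + w^2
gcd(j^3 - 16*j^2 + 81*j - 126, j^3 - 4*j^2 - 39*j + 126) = j^2 - 10*j + 21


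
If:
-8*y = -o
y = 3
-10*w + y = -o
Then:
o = 24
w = 27/10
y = 3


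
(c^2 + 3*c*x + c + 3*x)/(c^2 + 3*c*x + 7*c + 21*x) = (c + 1)/(c + 7)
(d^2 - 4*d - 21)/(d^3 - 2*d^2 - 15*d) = (d - 7)/(d*(d - 5))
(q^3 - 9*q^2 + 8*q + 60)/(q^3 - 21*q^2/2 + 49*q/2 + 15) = 2*(q + 2)/(2*q + 1)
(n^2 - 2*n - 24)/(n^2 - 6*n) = (n + 4)/n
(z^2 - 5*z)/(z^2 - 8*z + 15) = z/(z - 3)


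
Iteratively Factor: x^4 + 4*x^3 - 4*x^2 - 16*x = (x - 2)*(x^3 + 6*x^2 + 8*x) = (x - 2)*(x + 2)*(x^2 + 4*x) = x*(x - 2)*(x + 2)*(x + 4)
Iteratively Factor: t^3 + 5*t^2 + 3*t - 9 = (t + 3)*(t^2 + 2*t - 3) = (t + 3)^2*(t - 1)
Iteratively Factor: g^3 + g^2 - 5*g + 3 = (g - 1)*(g^2 + 2*g - 3) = (g - 1)^2*(g + 3)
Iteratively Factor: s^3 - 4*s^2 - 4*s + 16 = (s + 2)*(s^2 - 6*s + 8) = (s - 2)*(s + 2)*(s - 4)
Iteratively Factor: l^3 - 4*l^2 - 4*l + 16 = (l - 2)*(l^2 - 2*l - 8) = (l - 2)*(l + 2)*(l - 4)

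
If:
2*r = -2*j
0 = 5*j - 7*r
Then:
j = 0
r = 0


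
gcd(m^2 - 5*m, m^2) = m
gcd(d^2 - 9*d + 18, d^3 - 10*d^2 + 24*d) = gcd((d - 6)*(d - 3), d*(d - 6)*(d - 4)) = d - 6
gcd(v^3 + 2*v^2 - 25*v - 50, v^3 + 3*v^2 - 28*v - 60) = v^2 - 3*v - 10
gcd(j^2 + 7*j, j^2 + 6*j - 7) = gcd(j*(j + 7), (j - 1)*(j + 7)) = j + 7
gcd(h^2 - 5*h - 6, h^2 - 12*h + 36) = h - 6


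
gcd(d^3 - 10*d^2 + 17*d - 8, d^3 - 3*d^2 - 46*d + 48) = d^2 - 9*d + 8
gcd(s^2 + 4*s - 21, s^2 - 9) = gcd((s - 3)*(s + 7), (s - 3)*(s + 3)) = s - 3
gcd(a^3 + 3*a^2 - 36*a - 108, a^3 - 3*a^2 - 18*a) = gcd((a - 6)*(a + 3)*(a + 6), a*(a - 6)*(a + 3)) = a^2 - 3*a - 18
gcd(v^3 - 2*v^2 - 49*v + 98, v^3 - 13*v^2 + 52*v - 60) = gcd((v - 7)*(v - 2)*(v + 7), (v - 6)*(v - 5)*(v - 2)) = v - 2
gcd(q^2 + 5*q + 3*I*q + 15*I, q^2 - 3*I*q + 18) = q + 3*I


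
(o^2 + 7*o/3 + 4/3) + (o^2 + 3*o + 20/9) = 2*o^2 + 16*o/3 + 32/9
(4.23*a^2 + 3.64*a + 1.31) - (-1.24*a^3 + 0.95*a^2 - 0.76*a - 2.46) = 1.24*a^3 + 3.28*a^2 + 4.4*a + 3.77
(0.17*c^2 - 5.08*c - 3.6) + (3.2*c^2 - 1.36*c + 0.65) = 3.37*c^2 - 6.44*c - 2.95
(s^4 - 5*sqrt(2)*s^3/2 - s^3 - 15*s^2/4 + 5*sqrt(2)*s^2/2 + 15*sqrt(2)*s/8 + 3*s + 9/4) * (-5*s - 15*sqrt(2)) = -5*s^5 - 5*sqrt(2)*s^4/2 + 5*s^4 + 5*sqrt(2)*s^3/2 + 375*s^3/4 - 90*s^2 + 375*sqrt(2)*s^2/8 - 135*s/2 - 45*sqrt(2)*s - 135*sqrt(2)/4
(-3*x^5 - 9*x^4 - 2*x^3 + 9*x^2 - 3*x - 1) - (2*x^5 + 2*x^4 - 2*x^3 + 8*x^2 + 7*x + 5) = -5*x^5 - 11*x^4 + x^2 - 10*x - 6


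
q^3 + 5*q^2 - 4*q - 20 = (q - 2)*(q + 2)*(q + 5)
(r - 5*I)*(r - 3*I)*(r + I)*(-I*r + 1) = -I*r^4 - 6*r^3 - 22*r - 15*I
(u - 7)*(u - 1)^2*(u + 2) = u^4 - 7*u^3 - 3*u^2 + 23*u - 14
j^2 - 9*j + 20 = (j - 5)*(j - 4)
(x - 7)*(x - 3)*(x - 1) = x^3 - 11*x^2 + 31*x - 21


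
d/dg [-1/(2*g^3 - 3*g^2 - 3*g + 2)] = 3*(2*g^2 - 2*g - 1)/(2*g^3 - 3*g^2 - 3*g + 2)^2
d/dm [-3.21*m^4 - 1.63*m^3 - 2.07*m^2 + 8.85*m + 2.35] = -12.84*m^3 - 4.89*m^2 - 4.14*m + 8.85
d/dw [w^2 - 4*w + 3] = 2*w - 4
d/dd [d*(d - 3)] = 2*d - 3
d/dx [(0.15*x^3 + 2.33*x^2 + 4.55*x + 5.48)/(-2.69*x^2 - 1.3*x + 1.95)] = (-0.4035*x^4 - 0.389999999999999*x^3 + 10.088*x^2 + 38.5694*x + 15.9965)/(7.2361*x^4 + 6.994*x^3 - 8.801*x^2 - 5.07*x + 3.8025)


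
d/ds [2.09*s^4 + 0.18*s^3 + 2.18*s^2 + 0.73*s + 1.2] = 8.36*s^3 + 0.54*s^2 + 4.36*s + 0.73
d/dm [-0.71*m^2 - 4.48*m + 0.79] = -1.42*m - 4.48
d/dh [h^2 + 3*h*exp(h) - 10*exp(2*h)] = 3*h*exp(h) + 2*h - 20*exp(2*h) + 3*exp(h)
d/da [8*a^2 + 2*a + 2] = 16*a + 2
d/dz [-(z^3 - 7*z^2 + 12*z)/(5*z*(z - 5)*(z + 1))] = (-3*z^2 + 34*z - 83)/(5*(z^4 - 8*z^3 + 6*z^2 + 40*z + 25))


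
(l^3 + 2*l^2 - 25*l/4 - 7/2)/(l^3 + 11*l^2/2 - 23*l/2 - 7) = (l + 7/2)/(l + 7)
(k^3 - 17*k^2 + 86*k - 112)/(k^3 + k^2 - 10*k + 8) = (k^2 - 15*k + 56)/(k^2 + 3*k - 4)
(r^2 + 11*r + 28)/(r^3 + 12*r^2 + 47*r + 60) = (r + 7)/(r^2 + 8*r + 15)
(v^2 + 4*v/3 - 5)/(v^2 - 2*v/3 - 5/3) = (v + 3)/(v + 1)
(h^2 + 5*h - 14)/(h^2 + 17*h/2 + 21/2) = 2*(h - 2)/(2*h + 3)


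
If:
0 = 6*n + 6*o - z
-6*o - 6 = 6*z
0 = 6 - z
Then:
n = 8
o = -7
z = 6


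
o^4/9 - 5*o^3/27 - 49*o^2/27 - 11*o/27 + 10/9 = (o/3 + 1/3)*(o/3 + 1)*(o - 5)*(o - 2/3)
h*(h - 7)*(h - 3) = h^3 - 10*h^2 + 21*h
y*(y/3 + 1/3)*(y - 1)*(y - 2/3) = y^4/3 - 2*y^3/9 - y^2/3 + 2*y/9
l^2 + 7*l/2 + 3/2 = (l + 1/2)*(l + 3)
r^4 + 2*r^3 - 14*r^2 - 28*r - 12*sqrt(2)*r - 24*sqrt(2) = (r + 2)*(r - 3*sqrt(2))*(r + sqrt(2))*(r + 2*sqrt(2))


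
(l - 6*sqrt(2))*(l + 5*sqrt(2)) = l^2 - sqrt(2)*l - 60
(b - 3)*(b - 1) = b^2 - 4*b + 3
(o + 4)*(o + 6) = o^2 + 10*o + 24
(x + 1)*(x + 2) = x^2 + 3*x + 2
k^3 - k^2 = k^2*(k - 1)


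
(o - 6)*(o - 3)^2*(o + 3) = o^4 - 9*o^3 + 9*o^2 + 81*o - 162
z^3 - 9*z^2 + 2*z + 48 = (z - 8)*(z - 3)*(z + 2)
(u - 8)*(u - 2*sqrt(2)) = u^2 - 8*u - 2*sqrt(2)*u + 16*sqrt(2)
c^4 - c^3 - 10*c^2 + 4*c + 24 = (c - 3)*(c - 2)*(c + 2)^2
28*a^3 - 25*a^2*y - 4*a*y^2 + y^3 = (-7*a + y)*(-a + y)*(4*a + y)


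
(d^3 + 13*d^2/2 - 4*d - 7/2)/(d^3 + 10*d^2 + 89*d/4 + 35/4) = 2*(d - 1)/(2*d + 5)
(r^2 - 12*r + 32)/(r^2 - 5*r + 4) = (r - 8)/(r - 1)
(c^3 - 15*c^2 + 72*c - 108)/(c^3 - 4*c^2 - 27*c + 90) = (c - 6)/(c + 5)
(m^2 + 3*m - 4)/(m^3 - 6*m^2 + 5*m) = (m + 4)/(m*(m - 5))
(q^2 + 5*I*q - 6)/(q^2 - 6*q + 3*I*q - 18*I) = (q + 2*I)/(q - 6)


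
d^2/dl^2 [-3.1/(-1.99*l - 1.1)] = 24.55262/(1.99*l + 1.1)^3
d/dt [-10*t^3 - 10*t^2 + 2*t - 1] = -30*t^2 - 20*t + 2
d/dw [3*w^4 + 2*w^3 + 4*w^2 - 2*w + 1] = 12*w^3 + 6*w^2 + 8*w - 2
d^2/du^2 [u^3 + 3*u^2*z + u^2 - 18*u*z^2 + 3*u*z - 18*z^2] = 6*u + 6*z + 2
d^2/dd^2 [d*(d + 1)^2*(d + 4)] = 12*d^2 + 36*d + 18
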